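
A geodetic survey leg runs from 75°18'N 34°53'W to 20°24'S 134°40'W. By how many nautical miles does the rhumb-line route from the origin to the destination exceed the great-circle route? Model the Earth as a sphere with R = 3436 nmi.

351 nmi

Great circle: cos σ = sin φ₁ sin φ₂ + cos φ₁ cos φ₂ cos Δλ,  σ = 1.9580 rad → d_gc = 6727.6 nmi
Rhumb line: Δψ = -2.4118, q = Δφ/Δψ = 0.6925, d_rh = R√(Δφ²+q²Δλ²) = 7078.9 nmi
Excess = 7078.9 − 6727.6 = 351.3 ≈ 351 nmi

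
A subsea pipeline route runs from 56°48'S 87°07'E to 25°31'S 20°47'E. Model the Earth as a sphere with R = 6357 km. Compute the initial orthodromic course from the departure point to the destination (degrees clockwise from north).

274.7°

N = sin Δλ·cos φ₂ = -0.8266;  D = cos φ₁ sin φ₂ − sin φ₁ cos φ₂ cos Δλ = +0.0673
initial course = atan2(N, D) = 274.65°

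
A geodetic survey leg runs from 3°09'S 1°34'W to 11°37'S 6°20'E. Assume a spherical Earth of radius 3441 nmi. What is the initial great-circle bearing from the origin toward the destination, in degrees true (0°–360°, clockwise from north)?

137.7°

N = sin Δλ·cos φ₂ = +0.1346;  D = cos φ₁ sin φ₂ − sin φ₁ cos φ₂ cos Δλ = -0.1477
initial course = atan2(N, D) = 137.66°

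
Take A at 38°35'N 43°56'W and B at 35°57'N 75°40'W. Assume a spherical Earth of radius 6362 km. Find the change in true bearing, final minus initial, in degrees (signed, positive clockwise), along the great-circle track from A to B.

-19.5°

At departure: θ₁ = atan2(sin Δλ cos φ₂, cos φ₁ sin φ₂ − sin φ₁ cos φ₂ cos Δλ) = 273.97°
At arrival: θ₂ = atan2(sin Δλ cos φ₁, −cos φ₂ sin φ₁ + sin φ₂ cos φ₁ cos Δλ) = 254.43°
Δθ = θ₂ − θ₁ = -19.5°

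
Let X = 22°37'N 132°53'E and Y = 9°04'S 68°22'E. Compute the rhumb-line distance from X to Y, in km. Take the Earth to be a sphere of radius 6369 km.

Δψ = ln[tan(π/4+φ₂/2)/tan(π/4+φ₁/2)] = -0.5643;  Δφ = -0.5530 rad,  Δλ = -1.1260 rad
q = Δφ/Δψ = 0.9799
d = R·√(Δφ² + q²Δλ²) = 6369·1.23422 = 7861 km

7861 km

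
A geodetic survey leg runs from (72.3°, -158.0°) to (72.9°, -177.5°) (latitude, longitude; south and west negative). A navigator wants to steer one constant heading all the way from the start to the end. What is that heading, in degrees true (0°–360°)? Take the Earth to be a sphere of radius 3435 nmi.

Meridional parts: M(φ₁)=+1.8598, M(φ₂)=+1.8948 → ΔM = +0.0350;  Δλ = -0.3403 rad
tan C = Δλ / ΔM = -9.7179 → C = 275.88°

275.9°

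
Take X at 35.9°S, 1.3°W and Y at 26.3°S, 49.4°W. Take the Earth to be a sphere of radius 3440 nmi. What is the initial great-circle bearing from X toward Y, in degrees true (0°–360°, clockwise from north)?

269.3°

N = sin Δλ·cos φ₂ = -0.6673;  D = cos φ₁ sin φ₂ − sin φ₁ cos φ₂ cos Δλ = -0.0078
initial course = atan2(N, D) = 269.33°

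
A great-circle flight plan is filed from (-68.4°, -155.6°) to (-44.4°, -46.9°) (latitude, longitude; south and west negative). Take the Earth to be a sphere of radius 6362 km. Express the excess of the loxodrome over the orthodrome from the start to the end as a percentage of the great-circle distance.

Great circle: σ = 0.9689 rad → d_gc = Rσ = 6164.2 km
Rhumb: Δφ = +0.4189, Δλ = +1.8972, Δψ = +0.7901, q = Δφ/Δψ = 0.5302 → d_rh = R√(Δφ²+q²Δλ²) = 6931.7 km
Excess = (6931.7 − 6164.2) / 6164.2 = 767.5 / 6164.2 = 12.451% ≈ 12.5%

12.5%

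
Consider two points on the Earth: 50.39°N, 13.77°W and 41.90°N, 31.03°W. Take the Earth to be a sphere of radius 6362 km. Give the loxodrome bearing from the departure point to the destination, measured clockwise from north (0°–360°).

234.5°

Meridional parts: M(φ₁)=+1.0213, M(φ₂)=+0.8068 → ΔM = -0.2145;  Δλ = -0.3012 rad
tan C = Δλ / ΔM = +1.4044 → C = 234.55°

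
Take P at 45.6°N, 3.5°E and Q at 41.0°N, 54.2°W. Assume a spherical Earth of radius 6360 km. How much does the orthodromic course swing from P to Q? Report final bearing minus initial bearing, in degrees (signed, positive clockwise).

At departure: θ₁ = atan2(sin Δλ cos φ₂, cos φ₁ sin φ₂ − sin φ₁ cos φ₂ cos Δλ) = 285.00°
At arrival: θ₂ = atan2(sin Δλ cos φ₁, −cos φ₂ sin φ₁ + sin φ₂ cos φ₁ cos Δλ) = 243.57°
Δθ = θ₂ − θ₁ = -41.4°

-41.4°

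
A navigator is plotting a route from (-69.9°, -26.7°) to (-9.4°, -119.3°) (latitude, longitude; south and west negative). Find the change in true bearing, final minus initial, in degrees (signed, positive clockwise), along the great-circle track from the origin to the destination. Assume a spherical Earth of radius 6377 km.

Initial bearing θ₁ = atan2(sin Δλ cos φ₂, cos φ₁ sin φ₂ − sin φ₁ cos φ₂ cos Δλ) = 264.31°
Final bearing θ₂ = (initial bearing from the destination back to the start) + 180° = 339.72°
Δθ = θ₂ − θ₁ = +75.4°

+75.4°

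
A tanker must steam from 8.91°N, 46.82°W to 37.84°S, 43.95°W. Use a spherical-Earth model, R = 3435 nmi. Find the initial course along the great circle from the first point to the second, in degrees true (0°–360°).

176.9°

θ = atan2( sin Δλ·cos φ₂ ,  cos φ₁ sin φ₂ − sin φ₁ cos φ₂ cos Δλ )
  = atan2(+0.0395, -0.7282) = 176.89°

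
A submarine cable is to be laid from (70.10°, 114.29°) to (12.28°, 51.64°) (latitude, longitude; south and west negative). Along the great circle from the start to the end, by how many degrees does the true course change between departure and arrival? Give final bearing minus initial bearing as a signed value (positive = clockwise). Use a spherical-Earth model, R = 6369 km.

-49.2°

At departure: θ₁ = atan2(sin Δλ cos φ₂, cos φ₁ sin φ₂ − sin φ₁ cos φ₂ cos Δλ) = 248.05°
At arrival: θ₂ = atan2(sin Δλ cos φ₁, −cos φ₂ sin φ₁ + sin φ₂ cos φ₁ cos Δλ) = 198.85°
Δθ = θ₂ − θ₁ = -49.2°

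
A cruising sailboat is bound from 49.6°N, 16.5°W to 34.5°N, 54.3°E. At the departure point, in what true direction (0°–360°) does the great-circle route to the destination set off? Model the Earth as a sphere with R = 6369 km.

θ = atan2( sin Δλ·cos φ₂ ,  cos φ₁ sin φ₂ − sin φ₁ cos φ₂ cos Δλ )
  = atan2(+0.7783, +0.1607) = 78.33°

78.3°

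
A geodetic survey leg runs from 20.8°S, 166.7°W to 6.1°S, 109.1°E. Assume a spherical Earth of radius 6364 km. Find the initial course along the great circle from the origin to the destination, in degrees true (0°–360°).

N = sin Δλ·cos φ₂ = -0.9892;  D = cos φ₁ sin φ₂ − sin φ₁ cos φ₂ cos Δλ = -0.0637
initial course = atan2(N, D) = 266.32°

266.3°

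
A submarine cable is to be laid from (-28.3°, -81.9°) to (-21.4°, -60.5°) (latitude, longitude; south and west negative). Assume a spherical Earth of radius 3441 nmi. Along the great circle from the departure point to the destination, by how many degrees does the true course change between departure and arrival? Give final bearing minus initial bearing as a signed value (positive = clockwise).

-9.1°

At departure: θ₁ = atan2(sin Δλ cos φ₂, cos φ₁ sin φ₂ − sin φ₁ cos φ₂ cos Δλ) = 75.21°
At arrival: θ₂ = atan2(sin Δλ cos φ₁, −cos φ₂ sin φ₁ + sin φ₂ cos φ₁ cos Δλ) = 66.11°
Δθ = θ₂ − θ₁ = -9.1°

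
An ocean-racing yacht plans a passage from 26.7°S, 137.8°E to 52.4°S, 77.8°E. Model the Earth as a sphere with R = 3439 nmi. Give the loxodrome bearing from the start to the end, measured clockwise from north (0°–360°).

240.4°

Δψ = ln[tan(π/4+φ₂/2)/tan(π/4+φ₁/2)] = -0.5937
Δλ = -1.0472 rad (taken the short way round)
course = atan2(Δλ, Δψ) = 240.45°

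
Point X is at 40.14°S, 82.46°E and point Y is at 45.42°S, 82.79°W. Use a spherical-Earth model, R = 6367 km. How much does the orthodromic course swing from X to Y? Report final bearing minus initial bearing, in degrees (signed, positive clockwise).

At departure: θ₁ = atan2(sin Δλ cos φ₂, cos φ₁ sin φ₂ − sin φ₁ cos φ₂ cos Δλ) = 190.31°
At arrival: θ₂ = atan2(sin Δλ cos φ₁, −cos φ₂ sin φ₁ + sin φ₂ cos φ₁ cos Δλ) = 348.76°
Δθ = θ₂ − θ₁ = +158.4°

+158.4°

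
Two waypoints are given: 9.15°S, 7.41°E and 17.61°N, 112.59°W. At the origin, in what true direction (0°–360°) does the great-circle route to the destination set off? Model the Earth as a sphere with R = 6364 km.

N = sin Δλ·cos φ₂ = -0.8254;  D = cos φ₁ sin φ₂ − sin φ₁ cos φ₂ cos Δλ = +0.2229
initial course = atan2(N, D) = 285.11°

285.1°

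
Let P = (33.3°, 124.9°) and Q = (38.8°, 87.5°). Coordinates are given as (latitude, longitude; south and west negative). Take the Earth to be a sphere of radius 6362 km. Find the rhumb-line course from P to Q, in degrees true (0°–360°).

280.3°

Meridional parts: M(φ₁)=+0.6170, M(φ₂)=+0.7358 → ΔM = +0.1188;  Δλ = -0.6528 rad
tan C = Δλ / ΔM = -5.4935 → C = 280.32°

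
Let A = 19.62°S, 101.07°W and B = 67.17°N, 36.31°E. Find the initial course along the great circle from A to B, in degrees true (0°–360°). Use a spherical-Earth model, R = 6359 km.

N = sin Δλ·cos φ₂ = +0.2627;  D = cos φ₁ sin φ₂ − sin φ₁ cos φ₂ cos Δλ = +0.7723
initial course = atan2(N, D) = 18.79°

18.8°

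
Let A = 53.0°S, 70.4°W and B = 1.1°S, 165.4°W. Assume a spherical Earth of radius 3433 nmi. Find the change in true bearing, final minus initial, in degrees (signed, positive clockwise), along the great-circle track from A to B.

At departure: θ₁ = atan2(sin Δλ cos φ₂, cos φ₁ sin φ₂ − sin φ₁ cos φ₂ cos Δλ) = 265.34°
At arrival: θ₂ = atan2(sin Δλ cos φ₁, −cos φ₂ sin φ₁ + sin φ₂ cos φ₁ cos Δλ) = 323.13°
Δθ = θ₂ − θ₁ = +57.8°

+57.8°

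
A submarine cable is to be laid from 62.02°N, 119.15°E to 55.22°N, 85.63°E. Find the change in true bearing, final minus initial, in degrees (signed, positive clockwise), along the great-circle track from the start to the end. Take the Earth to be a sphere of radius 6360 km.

Initial bearing θ₁ = atan2(sin Δλ cos φ₂, cos φ₁ sin φ₂ − sin φ₁ cos φ₂ cos Δλ) = 263.73°
Final bearing θ₂ = (initial bearing from the destination back to the start) + 180° = 234.84°
Δθ = θ₂ − θ₁ = -28.9°

-28.9°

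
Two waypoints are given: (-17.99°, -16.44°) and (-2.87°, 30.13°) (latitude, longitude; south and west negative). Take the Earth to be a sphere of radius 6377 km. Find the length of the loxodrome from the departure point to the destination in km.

5353 km

Rhumb course C = atan2(Δλ, Δψ) with Δψ = ln[tan(π/4+φ₂/2)/tan(π/4+φ₁/2)] = +0.2692, Δλ = +0.8128 → C = 71.68°
d = R·|Δφ| / |cos C| = 6377·0.26389 / 0.31437 = 5353 km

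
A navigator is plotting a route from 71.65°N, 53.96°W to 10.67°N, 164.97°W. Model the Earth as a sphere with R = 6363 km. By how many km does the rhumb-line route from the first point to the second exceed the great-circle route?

915 km

Great circle: cos σ = sin φ₁ sin φ₂ + cos φ₁ cos φ₂ cos Δλ,  σ = 1.5059 rad → d_gc = 9582.3 km
Rhumb line: Δψ = -1.6358, q = Δφ/Δψ = 0.6506, d_rh = R√(Δφ²+q²Δλ²) = 10497.5 km
Excess = 10497.5 − 9582.3 = 915.2 ≈ 915 km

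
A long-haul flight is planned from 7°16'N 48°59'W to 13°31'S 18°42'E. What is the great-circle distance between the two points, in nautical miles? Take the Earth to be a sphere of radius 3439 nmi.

Haversine: a = sin²(Δφ/2)+cos φ₁ cos φ₂ sin²(Δλ/2) = 0.33166;  σ = 2·atan2(√a,√(1−a))
σ = 70.325° → d = Rσ = 3439·1.22741 = 4221 nmi

4221 nmi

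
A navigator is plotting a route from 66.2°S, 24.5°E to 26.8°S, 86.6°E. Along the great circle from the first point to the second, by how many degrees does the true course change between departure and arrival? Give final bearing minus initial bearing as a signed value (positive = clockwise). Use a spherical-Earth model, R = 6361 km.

-49.8°

Initial bearing θ₁ = atan2(sin Δλ cos φ₂, cos φ₁ sin φ₂ − sin φ₁ cos φ₂ cos Δλ) = 75.76°
Final bearing θ₂ = (initial bearing from the destination back to the start) + 180° = 25.99°
Δθ = θ₂ − θ₁ = -49.8°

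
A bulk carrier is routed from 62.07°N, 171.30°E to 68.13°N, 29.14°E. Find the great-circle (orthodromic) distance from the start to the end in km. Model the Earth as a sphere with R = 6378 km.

Haversine: a = sin²(Δφ/2)+cos φ₁ cos φ₂ sin²(Δλ/2) = 0.15893;  σ = 2·atan2(√a,√(1−a))
σ = 46.988° → d = Rσ = 6378·0.82010 = 5231 km

5231 km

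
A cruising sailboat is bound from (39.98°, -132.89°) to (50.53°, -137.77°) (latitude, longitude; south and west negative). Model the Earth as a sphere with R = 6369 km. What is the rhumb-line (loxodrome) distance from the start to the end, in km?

1233 km

Rhumb course C = atan2(Δλ, Δψ) with Δψ = ln[tan(π/4+φ₂/2)/tan(π/4+φ₁/2)] = +0.2627, Δλ = -0.0852 → C = 342.04°
d = R·|Δφ| / |cos C| = 6369·0.18413 / 0.95125 = 1233 km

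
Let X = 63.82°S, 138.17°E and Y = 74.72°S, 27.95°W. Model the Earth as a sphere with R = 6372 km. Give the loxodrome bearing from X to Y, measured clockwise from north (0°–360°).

259.3°

Meridional parts: M(φ₁)=-1.4588, M(φ₂)=-2.0089 → ΔM = -0.5501;  Δλ = -2.8993 rad
tan C = Δλ / ΔM = +5.2704 → C = 259.26°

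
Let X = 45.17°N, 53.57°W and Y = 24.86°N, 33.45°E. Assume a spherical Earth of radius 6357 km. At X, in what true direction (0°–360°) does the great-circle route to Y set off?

73.8°

θ = atan2( sin Δλ·cos φ₂ ,  cos φ₁ sin φ₂ − sin φ₁ cos φ₂ cos Δλ )
  = atan2(+0.9061, +0.2629) = 73.82°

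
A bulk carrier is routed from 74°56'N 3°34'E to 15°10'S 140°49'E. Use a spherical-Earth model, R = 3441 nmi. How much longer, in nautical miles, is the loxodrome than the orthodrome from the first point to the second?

Great circle: cos σ = sin φ₁ sin φ₂ + cos φ₁ cos φ₂ cos Δλ,  σ = 2.0229 rad → d_gc = 6960.8 nmi
Rhumb line: Δψ = -2.2910, q = Δφ/Δψ = 0.6864, d_rh = R√(Δφ²+q²Δλ²) = 7829.0 nmi
Excess = 7829.0 − 6960.8 = 868.2 ≈ 868 nmi

868 nmi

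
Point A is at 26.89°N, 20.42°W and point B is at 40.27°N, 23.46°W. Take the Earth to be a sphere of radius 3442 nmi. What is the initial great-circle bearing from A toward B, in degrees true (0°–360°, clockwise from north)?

350.1°

θ = atan2( sin Δλ·cos φ₂ ,  cos φ₁ sin φ₂ − sin φ₁ cos φ₂ cos Δλ )
  = atan2(-0.0405, +0.2319) = 350.10°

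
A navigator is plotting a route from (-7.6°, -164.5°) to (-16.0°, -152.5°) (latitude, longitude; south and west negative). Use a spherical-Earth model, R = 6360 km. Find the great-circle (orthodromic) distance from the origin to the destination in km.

Haversine: a = sin²(Δφ/2)+cos φ₁ cos φ₂ sin²(Δλ/2) = 0.01577;  σ = 2·atan2(√a,√(1−a))
σ = 14.430° → d = Rσ = 6360·0.25186 = 1602 km

1602 km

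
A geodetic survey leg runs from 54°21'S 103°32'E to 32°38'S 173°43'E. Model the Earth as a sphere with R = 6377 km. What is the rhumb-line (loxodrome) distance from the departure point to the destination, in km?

6072 km

Δψ = ln[tan(π/4+φ₂/2)/tan(π/4+φ₁/2)] = +0.5315;  Δφ = +0.3790 rad,  Δλ = +1.2249 rad
q = Δφ/Δψ = 0.7131
d = R·√(Δφ² + q²Δλ²) = 6377·0.95222 = 6072 km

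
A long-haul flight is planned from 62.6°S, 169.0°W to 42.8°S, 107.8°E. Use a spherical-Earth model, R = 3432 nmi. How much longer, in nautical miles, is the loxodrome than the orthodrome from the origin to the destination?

Great circle: cos σ = sin φ₁ sin φ₂ + cos φ₁ cos φ₂ cos Δλ,  σ = 0.8721 rad → d_gc = 2993.1 nmi
Rhumb line: Δψ = +0.5834, q = Δφ/Δψ = 0.5923, d_rh = R√(Δφ²+q²Δλ²) = 3181.2 nmi
Excess = 3181.2 − 2993.1 = 188.1 ≈ 188 nmi

188 nmi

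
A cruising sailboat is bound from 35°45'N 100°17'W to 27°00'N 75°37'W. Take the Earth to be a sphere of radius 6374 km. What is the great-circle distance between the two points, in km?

2528 km

cos σ = sin φ₁ sin φ₂ + cos φ₁ cos φ₂ cos Δλ
      = sin(35.75°)sin(27.00°) + cos(35.75°)cos(27.00°)cos(24.67°) = 0.9224
σ = 22.724° → d = Rσ = 6374·0.39660 = 2528 km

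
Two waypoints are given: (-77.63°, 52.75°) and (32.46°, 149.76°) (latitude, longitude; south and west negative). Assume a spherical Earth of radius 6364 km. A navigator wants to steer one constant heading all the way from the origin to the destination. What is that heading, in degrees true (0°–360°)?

31.0°

Meridional parts: M(φ₁)=-2.2222, M(φ₂)=+0.5995 → ΔM = +2.8217;  Δλ = +1.6931 rad
tan C = Δλ / ΔM = +0.6000 → C = 30.97°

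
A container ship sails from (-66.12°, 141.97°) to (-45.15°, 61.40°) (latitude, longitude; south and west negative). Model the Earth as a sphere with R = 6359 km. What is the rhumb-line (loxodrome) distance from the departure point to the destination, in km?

5420 km

Rhumb course C = atan2(Δλ, Δψ) with Δψ = ln[tan(π/4+φ₂/2)/tan(π/4+φ₁/2)] = +0.6686, Δλ = -1.4062 → C = 295.43°
d = R·|Δφ| / |cos C| = 6359·0.36600 / 0.42941 = 5420 km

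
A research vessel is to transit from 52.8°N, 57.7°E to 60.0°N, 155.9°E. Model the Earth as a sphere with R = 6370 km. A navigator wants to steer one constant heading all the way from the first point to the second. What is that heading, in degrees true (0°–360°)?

Meridional parts: M(φ₁)=+1.0890, M(φ₂)=+1.3170 → ΔM = +0.2279;  Δλ = +1.7139 rad
tan C = Δλ / ΔM = +7.5201 → C = 82.43°

82.4°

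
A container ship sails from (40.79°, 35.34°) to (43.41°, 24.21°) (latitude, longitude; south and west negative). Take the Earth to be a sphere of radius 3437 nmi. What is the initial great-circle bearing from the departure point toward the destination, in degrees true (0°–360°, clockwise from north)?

291.3°

θ = atan2( sin Δλ·cos φ₂ ,  cos φ₁ sin φ₂ − sin φ₁ cos φ₂ cos Δλ )
  = atan2(-0.1402, +0.0546) = 291.29°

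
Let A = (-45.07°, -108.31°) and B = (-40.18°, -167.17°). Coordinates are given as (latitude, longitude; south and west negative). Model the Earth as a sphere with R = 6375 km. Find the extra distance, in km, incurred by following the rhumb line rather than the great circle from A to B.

Great circle: cos σ = sin φ₁ sin φ₂ + cos φ₁ cos φ₂ cos Δλ,  σ = 0.7439 rad → d_gc = 4742.6 km
Rhumb line: Δψ = +0.1161, q = Δφ/Δψ = 0.7352, d_rh = R√(Δφ²+q²Δλ²) = 4845.5 km
Excess = 4845.5 − 4742.6 = 102.9 ≈ 103 km

103 km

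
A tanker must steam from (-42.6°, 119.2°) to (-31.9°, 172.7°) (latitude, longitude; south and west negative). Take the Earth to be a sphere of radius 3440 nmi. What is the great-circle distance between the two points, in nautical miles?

2591 nmi

cos σ = sin φ₁ sin φ₂ + cos φ₁ cos φ₂ cos Δλ
      = sin(-42.60°)sin(-31.90°) + cos(-42.60°)cos(-31.90°)cos(53.50°) = 0.7294
σ = 43.163° → d = Rσ = 3440·0.75334 = 2591 nmi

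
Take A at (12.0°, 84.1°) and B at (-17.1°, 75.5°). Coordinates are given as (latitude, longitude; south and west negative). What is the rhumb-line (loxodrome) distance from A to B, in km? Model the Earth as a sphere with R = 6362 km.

3366 km

Rhumb course C = atan2(Δλ, Δψ) with Δψ = ln[tan(π/4+φ₂/2)/tan(π/4+φ₁/2)] = -0.5140, Δλ = -0.1501 → C = 196.28°
d = R·|Δφ| / |cos C| = 6362·0.50789 / 0.95990 = 3366 km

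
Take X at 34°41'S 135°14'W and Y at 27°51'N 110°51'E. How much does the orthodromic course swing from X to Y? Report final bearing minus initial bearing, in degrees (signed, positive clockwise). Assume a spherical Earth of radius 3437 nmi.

+12.2°

Initial bearing θ₁ = atan2(sin Δλ cos φ₂, cos φ₁ sin φ₂ − sin φ₁ cos φ₂ cos Δλ) = 282.57°
Final bearing θ₂ = (initial bearing from the destination back to the start) + 180° = 294.80°
Δθ = θ₂ − θ₁ = +12.2°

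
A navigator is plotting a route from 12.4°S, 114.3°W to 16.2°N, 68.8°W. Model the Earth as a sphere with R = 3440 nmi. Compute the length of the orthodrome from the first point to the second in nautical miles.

3201 nmi

Haversine: a = sin²(Δφ/2)+cos φ₁ cos φ₂ sin²(Δλ/2) = 0.20127;  σ = 2·atan2(√a,√(1−a))
σ = 53.311° → d = Rσ = 3440·0.93046 = 3201 nmi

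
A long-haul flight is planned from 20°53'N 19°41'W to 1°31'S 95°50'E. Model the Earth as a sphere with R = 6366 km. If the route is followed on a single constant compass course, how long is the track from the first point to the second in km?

12810 km

Rhumb course C = atan2(Δλ, Δψ) with Δψ = ln[tan(π/4+φ₂/2)/tan(π/4+φ₁/2)] = -0.3993, Δλ = +2.0161 → C = 101.20°
d = R·|Δφ| / |cos C| = 6366·0.39095 / 0.19428 = 12810 km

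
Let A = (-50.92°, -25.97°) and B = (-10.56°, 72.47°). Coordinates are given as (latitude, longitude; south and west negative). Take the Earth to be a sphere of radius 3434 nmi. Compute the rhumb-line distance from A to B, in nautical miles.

Rhumb course C = atan2(Δλ, Δψ) with Δψ = ln[tan(π/4+φ₂/2)/tan(π/4+φ₁/2)] = +0.8505, Δλ = +1.7181 → C = 63.66°
d = R·|Δφ| / |cos C| = 3434·0.70441 / 0.44366 = 5452 nmi

5452 nmi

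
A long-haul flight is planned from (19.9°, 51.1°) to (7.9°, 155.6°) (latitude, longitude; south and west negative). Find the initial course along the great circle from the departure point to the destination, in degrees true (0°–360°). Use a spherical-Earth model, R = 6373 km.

θ = atan2( sin Δλ·cos φ₂ ,  cos φ₁ sin φ₂ − sin φ₁ cos φ₂ cos Δλ )
  = atan2(+0.9590, +0.2137) = 77.44°

77.4°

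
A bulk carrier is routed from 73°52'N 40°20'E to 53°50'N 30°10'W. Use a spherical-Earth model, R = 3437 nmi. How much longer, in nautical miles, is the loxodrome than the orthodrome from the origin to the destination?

109 nmi

Great circle: cos σ = sin φ₁ sin φ₂ + cos φ₁ cos φ₂ cos Δλ,  σ = 0.5912 rad → d_gc = 2032.1 nmi
Rhumb line: Δψ = -0.8346, q = Δφ/Δψ = 0.4189, d_rh = R√(Δφ²+q²Δλ²) = 2140.8 nmi
Excess = 2140.8 − 2032.1 = 108.7 ≈ 109 nmi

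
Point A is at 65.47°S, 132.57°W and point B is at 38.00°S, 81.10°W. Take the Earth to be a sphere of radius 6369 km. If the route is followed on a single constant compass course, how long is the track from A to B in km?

4566 km

Rhumb course C = atan2(Δλ, Δψ) with Δψ = ln[tan(π/4+φ₂/2)/tan(π/4+φ₁/2)] = +0.8080, Δλ = +0.8983 → C = 48.03°
d = R·|Δφ| / |cos C| = 6369·0.47944 / 0.66876 = 4566 km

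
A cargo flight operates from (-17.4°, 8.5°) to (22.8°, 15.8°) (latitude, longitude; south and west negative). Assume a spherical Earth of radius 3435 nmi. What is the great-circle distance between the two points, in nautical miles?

cos σ = sin φ₁ sin φ₂ + cos φ₁ cos φ₂ cos Δλ
      = sin(-17.40°)sin(22.80°) + cos(-17.40°)cos(22.80°)cos(7.30°) = 0.7567
σ = 40.829° → d = Rσ = 3435·0.71260 = 2448 nmi

2448 nmi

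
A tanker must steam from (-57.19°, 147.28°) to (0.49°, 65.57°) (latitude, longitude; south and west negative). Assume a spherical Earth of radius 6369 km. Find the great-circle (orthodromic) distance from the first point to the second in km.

9552 km

Haversine: a = sin²(Δφ/2)+cos φ₁ cos φ₂ sin²(Δλ/2) = 0.46453;  σ = 2·atan2(√a,√(1−a))
σ = 85.932° → d = Rσ = 6369·1.49980 = 9552 km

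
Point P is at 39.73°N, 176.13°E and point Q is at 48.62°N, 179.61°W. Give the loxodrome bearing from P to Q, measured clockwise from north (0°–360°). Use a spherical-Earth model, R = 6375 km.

18.9°

Meridional parts: M(φ₁)=+0.7568, M(φ₂)=+0.9737 → ΔM = +0.2170;  Δλ = +0.0744 rad
tan C = Δλ / ΔM = +0.3427 → C = 18.92°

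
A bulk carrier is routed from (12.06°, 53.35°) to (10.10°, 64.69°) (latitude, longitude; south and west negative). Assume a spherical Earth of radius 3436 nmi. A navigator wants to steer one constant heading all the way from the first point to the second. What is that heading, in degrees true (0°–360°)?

Meridional parts: M(φ₁)=+0.2121, M(φ₂)=+0.1772 → ΔM = -0.0349;  Δλ = +0.1979 rad
tan C = Δλ / ΔM = -5.6776 → C = 99.99°

100.0°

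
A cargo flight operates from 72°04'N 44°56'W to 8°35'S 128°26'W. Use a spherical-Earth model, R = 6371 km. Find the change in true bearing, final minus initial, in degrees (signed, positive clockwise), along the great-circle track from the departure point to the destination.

-63.3°

Initial bearing θ₁ = atan2(sin Δλ cos φ₂, cos φ₁ sin φ₂ − sin φ₁ cos φ₂ cos Δλ) = 261.18°
Final bearing θ₂ = (initial bearing from the destination back to the start) + 180° = 197.92°
Δθ = θ₂ − θ₁ = -63.3°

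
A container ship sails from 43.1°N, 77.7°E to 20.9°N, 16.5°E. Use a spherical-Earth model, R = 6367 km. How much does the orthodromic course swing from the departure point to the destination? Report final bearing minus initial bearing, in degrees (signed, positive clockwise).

-35.4°

Initial bearing θ₁ = atan2(sin Δλ cos φ₂, cos φ₁ sin φ₂ − sin φ₁ cos φ₂ cos Δλ) = 266.71°
Final bearing θ₂ = (initial bearing from the destination back to the start) + 180° = 231.29°
Δθ = θ₂ − θ₁ = -35.4°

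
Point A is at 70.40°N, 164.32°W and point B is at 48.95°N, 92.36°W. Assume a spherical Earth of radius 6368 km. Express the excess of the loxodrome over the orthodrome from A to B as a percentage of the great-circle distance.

5.3%

Great circle: σ = 0.6783 rad → d_gc = Rσ = 4319.2 km
Rhumb: Δφ = -0.3744, Δλ = +1.2559, Δψ = -0.7735, q = Δφ/Δψ = 0.4840 → d_rh = R√(Δφ²+q²Δλ²) = 4546.0 km
Excess = (4546.0 − 4319.2) / 4319.2 = 226.8 / 4319.2 = 5.251% ≈ 5.3%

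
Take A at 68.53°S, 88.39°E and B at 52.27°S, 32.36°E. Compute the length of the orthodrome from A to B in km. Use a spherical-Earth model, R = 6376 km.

cos σ = sin φ₁ sin φ₂ + cos φ₁ cos φ₂ cos Δλ
      = sin(-68.53°)sin(-52.27°) + cos(-68.53°)cos(-52.27°)cos(-56.03°) = 0.8612
σ = 30.552° → d = Rσ = 6376·0.53323 = 3400 km

3400 km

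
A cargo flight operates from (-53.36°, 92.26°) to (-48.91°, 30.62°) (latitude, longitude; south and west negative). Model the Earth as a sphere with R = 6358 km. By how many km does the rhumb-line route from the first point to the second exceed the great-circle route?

131 km

Great circle: cos σ = sin φ₁ sin φ₂ + cos φ₁ cos φ₂ cos Δλ,  σ = 0.6582 rad → d_gc = 4185.1 km
Rhumb line: Δψ = +0.1239, q = Δφ/Δψ = 0.6268, d_rh = R√(Δφ²+q²Δλ²) = 4316.0 km
Excess = 4316.0 − 4185.1 = 130.9 ≈ 131 km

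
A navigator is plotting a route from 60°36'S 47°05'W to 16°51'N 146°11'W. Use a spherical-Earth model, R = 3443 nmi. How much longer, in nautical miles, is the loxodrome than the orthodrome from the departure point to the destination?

217 nmi

Great circle: cos σ = sin φ₁ sin φ₂ + cos φ₁ cos φ₂ cos Δλ,  σ = 1.9038 rad → d_gc = 6554.6 nmi
Rhumb line: Δψ = +1.6365, q = Δφ/Δψ = 0.8260, d_rh = R√(Δφ²+q²Δλ²) = 6771.7 nmi
Excess = 6771.7 − 6554.6 = 217.1 ≈ 217 nmi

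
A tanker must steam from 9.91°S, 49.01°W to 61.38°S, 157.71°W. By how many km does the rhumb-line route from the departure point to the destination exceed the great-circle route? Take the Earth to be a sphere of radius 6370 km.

747 km

Great circle: cos σ = sin φ₁ sin φ₂ + cos φ₁ cos φ₂ cos Δλ,  σ = 1.5710 rad → d_gc = 10007.3 km
Rhumb line: Δψ = -1.1923, q = Δφ/Δψ = 0.7534, d_rh = R√(Δφ²+q²Δλ²) = 10753.9 km
Excess = 10753.9 − 10007.3 = 746.6 ≈ 747 km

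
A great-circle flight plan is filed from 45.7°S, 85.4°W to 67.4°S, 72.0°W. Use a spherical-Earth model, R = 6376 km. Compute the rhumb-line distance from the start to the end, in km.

Δψ = ln[tan(π/4+φ₂/2)/tan(π/4+φ₁/2)] = -0.7116;  Δφ = -0.3787 rad,  Δλ = +0.2339 rad
q = Δφ/Δψ = 0.5322
d = R·√(Δφ² + q²Δλ²) = 6376·0.39867 = 2542 km

2542 km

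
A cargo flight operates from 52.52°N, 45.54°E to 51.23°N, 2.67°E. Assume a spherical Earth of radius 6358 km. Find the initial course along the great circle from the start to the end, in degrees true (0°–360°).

N = sin Δλ·cos φ₂ = -0.4260;  D = cos φ₁ sin φ₂ − sin φ₁ cos φ₂ cos Δλ = +0.1102
initial course = atan2(N, D) = 284.50°

284.5°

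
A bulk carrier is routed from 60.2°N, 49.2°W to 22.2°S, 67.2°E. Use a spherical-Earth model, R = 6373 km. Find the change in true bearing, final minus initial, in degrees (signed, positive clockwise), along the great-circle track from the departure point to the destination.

+69.8°

Initial bearing θ₁ = atan2(sin Δλ cos φ₂, cos φ₁ sin φ₂ − sin φ₁ cos φ₂ cos Δλ) = 78.45°
Final bearing θ₂ = (initial bearing from the destination back to the start) + 180° = 148.27°
Δθ = θ₂ − θ₁ = +69.8°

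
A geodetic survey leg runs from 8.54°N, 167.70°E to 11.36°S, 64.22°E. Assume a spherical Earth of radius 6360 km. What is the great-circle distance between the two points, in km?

Haversine: a = sin²(Δφ/2)+cos φ₁ cos φ₂ sin²(Δλ/2) = 0.62763;  σ = 2·atan2(√a,√(1−a))
σ = 104.789° → d = Rσ = 6360·1.82891 = 11632 km

11632 km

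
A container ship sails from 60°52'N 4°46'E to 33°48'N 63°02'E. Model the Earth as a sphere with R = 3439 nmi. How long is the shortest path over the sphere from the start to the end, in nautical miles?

2742 nmi

cos σ = sin φ₁ sin φ₂ + cos φ₁ cos φ₂ cos Δλ
      = sin(60.87°)sin(33.80°) + cos(60.87°)cos(33.80°)cos(58.27°) = 0.6987
σ = 45.677° → d = Rσ = 3439·0.79721 = 2742 nmi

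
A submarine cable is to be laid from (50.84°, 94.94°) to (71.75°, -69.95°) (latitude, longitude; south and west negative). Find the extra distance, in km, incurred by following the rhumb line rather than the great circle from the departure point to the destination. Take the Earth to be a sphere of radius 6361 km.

Great circle: cos σ = sin φ₁ sin φ₂ + cos φ₁ cos φ₂ cos Δλ,  σ = 0.9939 rad → d_gc = 6321.9 km
Rhumb line: Δψ = +0.7950, q = Δφ/Δψ = 0.4590, d_rh = R√(Δφ²+q²Δλ²) = 8718.2 km
Excess = 8718.2 − 6321.9 = 2396.3 ≈ 2396 km

2396 km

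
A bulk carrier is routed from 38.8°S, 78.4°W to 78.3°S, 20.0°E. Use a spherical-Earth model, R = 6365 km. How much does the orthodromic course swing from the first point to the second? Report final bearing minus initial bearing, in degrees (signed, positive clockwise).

At departure: θ₁ = atan2(sin Δλ cos φ₂, cos φ₁ sin φ₂ − sin φ₁ cos φ₂ cos Δλ) = 165.61°
At arrival: θ₂ = atan2(sin Δλ cos φ₁, −cos φ₂ sin φ₁ + sin φ₂ cos φ₁ cos Δλ) = 72.81°
Δθ = θ₂ − θ₁ = -92.8°

-92.8°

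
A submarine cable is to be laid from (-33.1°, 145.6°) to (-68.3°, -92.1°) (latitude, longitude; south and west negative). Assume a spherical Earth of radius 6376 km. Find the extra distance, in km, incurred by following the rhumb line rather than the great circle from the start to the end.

1158 km

Great circle: cos σ = sin φ₁ sin φ₂ + cos φ₁ cos φ₂ cos Δλ,  σ = 1.2219 rad → d_gc = 7790.6 km
Rhumb line: Δψ = -1.0392, q = Δφ/Δψ = 0.5912, d_rh = R√(Δφ²+q²Δλ²) = 8948.8 km
Excess = 8948.8 − 7790.6 = 1158.2 ≈ 1158 km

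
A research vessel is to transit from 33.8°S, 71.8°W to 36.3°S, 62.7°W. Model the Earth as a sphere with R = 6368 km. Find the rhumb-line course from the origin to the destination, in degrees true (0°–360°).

108.6°

Δψ = ln[tan(π/4+φ₂/2)/tan(π/4+φ₁/2)] = -0.0533
Δλ = +0.1588 rad (taken the short way round)
course = atan2(Δλ, Δψ) = 108.55°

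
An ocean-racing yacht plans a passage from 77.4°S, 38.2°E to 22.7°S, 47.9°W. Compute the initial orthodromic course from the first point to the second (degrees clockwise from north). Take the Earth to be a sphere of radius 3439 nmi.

N = sin Δλ·cos φ₂ = -0.9204;  D = cos φ₁ sin φ₂ − sin φ₁ cos φ₂ cos Δλ = -0.0229
initial course = atan2(N, D) = 268.57°

268.6°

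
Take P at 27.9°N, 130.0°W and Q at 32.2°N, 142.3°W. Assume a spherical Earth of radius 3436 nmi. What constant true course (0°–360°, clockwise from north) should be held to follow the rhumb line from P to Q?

292.0°

Meridional parts: M(φ₁)=+0.5074, M(φ₂)=+0.5942 → ΔM = +0.0867;  Δλ = -0.2147 rad
tan C = Δλ / ΔM = -2.4750 → C = 292.00°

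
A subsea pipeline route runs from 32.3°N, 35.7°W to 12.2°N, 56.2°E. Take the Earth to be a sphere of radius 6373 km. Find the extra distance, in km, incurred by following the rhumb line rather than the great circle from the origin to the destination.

193 km

Great circle: cos σ = sin φ₁ sin φ₂ + cos φ₁ cos φ₂ cos Δλ,  σ = 1.4852 rad → d_gc = 9464.9 km
Rhumb line: Δψ = -0.3817, q = Δφ/Δψ = 0.9192, d_rh = R√(Δφ²+q²Δλ²) = 9658.1 km
Excess = 9658.1 − 9464.9 = 193.2 ≈ 193 km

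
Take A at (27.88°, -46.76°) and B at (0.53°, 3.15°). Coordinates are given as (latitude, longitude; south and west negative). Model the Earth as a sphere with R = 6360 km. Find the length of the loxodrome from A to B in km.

6119 km

Δψ = ln[tan(π/4+φ₂/2)/tan(π/4+φ₁/2)] = -0.4978;  Δφ = -0.4773 rad,  Δλ = +0.8711 rad
q = Δφ/Δψ = 0.9590
d = R·√(Δφ² + q²Δλ²) = 6360·0.96212 = 6119 km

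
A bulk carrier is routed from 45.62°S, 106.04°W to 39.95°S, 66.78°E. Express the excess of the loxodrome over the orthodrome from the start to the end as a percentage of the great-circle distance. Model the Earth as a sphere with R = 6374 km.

Great circle: σ = 1.6439 rad → d_gc = Rσ = 10478.2 km
Rhumb: Δφ = +0.0990, Δλ = +3.0163, Δψ = +0.1350, q = Δφ/Δψ = 0.7331 → d_rh = R√(Δφ²+q²Δλ²) = 14108.4 km
Excess = (14108.4 − 10478.2) / 10478.2 = 3630.2 / 10478.2 = 34.645% ≈ 34.6%

34.6%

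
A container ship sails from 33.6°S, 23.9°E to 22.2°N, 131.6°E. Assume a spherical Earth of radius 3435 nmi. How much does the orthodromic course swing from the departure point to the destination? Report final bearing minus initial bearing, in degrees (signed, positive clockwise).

Initial bearing θ₁ = atan2(sin Δλ cos φ₂, cos φ₁ sin φ₂ − sin φ₁ cos φ₂ cos Δλ) = 79.79°
Final bearing θ₂ = (initial bearing from the destination back to the start) + 180° = 62.29°
Δθ = θ₂ − θ₁ = -17.5°

-17.5°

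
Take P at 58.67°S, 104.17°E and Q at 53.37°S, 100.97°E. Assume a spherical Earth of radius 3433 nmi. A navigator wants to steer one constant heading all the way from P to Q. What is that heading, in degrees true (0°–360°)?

Δψ = ln[tan(π/4+φ₂/2)/tan(π/4+φ₁/2)] = +0.1658
Δλ = -0.0559 rad (taken the short way round)
course = atan2(Δλ, Δψ) = 341.39°

341.4°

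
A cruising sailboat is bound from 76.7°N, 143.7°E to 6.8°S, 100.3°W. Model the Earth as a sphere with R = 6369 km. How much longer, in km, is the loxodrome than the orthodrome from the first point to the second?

1055 km

Great circle: cos σ = sin φ₁ sin φ₂ + cos φ₁ cos φ₂ cos Δλ,  σ = 1.7879 rad → d_gc = 11386.9 km
Rhumb line: Δψ = -2.2681, q = Δφ/Δψ = 0.6426, d_rh = R√(Δφ²+q²Δλ²) = 12441.9 km
Excess = 12441.9 − 11386.9 = 1055.0 ≈ 1055 km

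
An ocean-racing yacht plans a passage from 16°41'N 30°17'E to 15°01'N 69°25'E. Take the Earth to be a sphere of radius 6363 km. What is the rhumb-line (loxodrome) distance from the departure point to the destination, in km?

4185 km

Δψ = ln[tan(π/4+φ₂/2)/tan(π/4+φ₁/2)] = -0.0302;  Δφ = -0.0291 rad,  Δλ = +0.6830 rad
q = Δφ/Δψ = 0.9619
d = R·√(Δφ² + q²Δλ²) = 6363·0.65765 = 4185 km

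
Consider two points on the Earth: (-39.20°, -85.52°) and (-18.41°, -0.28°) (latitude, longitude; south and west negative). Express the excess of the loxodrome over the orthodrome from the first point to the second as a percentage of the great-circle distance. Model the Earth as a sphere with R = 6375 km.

Great circle: σ = 1.3071 rad → d_gc = Rσ = 8333.0 km
Rhumb: Δφ = +0.3629, Δλ = +1.4877, Δψ = +0.4178, q = Δφ/Δψ = 0.8685 → d_rh = R√(Δφ²+q²Δλ²) = 8555.6 km
Excess = (8555.6 − 8333.0) / 8333.0 = 222.6 / 8333.0 = 2.67% ≈ 2.7%

2.7%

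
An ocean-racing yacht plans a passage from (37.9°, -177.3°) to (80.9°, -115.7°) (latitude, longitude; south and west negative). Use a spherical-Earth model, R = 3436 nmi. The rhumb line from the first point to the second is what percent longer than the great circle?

Great circle: σ = 0.8421 rad → d_gc = Rσ = 2893.4 nmi
Rhumb: Δφ = +0.7505, Δλ = +1.0751, Δψ = +1.8152, q = Δφ/Δψ = 0.4134 → d_rh = R√(Δφ²+q²Δλ²) = 2997.1 nmi
Excess = (2997.1 − 2893.4) / 2893.4 = 103.7 / 2893.4 = 3.58% ≈ 3.6%

3.6%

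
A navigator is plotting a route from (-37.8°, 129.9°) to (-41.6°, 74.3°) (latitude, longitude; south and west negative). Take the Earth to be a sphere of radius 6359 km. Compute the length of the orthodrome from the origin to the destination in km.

Haversine: a = sin²(Δφ/2)+cos φ₁ cos φ₂ sin²(Δλ/2) = 0.12962;  σ = 2·atan2(√a,√(1−a))
σ = 42.205° → d = Rσ = 6359·0.73661 = 4684 km

4684 km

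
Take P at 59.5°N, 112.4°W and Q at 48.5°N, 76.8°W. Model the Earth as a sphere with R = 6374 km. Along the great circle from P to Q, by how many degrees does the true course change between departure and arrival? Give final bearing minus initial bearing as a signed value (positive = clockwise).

+29.3°

Initial bearing θ₁ = atan2(sin Δλ cos φ₂, cos φ₁ sin φ₂ − sin φ₁ cos φ₂ cos Δλ) = 102.30°
Final bearing θ₂ = (initial bearing from the destination back to the start) + 180° = 131.55°
Δθ = θ₂ − θ₁ = +29.3°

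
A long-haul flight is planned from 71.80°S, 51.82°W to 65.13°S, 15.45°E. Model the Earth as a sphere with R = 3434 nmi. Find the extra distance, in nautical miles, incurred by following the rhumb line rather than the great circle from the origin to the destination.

Great circle: cos σ = sin φ₁ sin φ₂ + cos φ₁ cos φ₂ cos Δλ,  σ = 0.4211 rad → d_gc = 1446.1 nmi
Rhumb line: Δψ = +0.3197, q = Δφ/Δψ = 0.3642, d_rh = R√(Δφ²+q²Δλ²) = 1521.8 nmi
Excess = 1521.8 − 1446.1 = 75.7 ≈ 76 nmi

76 nmi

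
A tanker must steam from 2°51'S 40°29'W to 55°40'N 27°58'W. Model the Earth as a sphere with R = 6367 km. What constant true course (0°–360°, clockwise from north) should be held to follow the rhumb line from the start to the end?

10.1°

Δψ = ln[tan(π/4+φ₂/2)/tan(π/4+φ₁/2)] = +1.2245
Δλ = +0.2185 rad (taken the short way round)
course = atan2(Δλ, Δψ) = 10.12°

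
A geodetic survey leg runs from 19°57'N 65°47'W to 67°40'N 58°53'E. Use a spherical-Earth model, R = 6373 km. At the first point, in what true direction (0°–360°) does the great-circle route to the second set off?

18.3°

θ = atan2( sin Δλ·cos φ₂ ,  cos φ₁ sin φ₂ − sin φ₁ cos φ₂ cos Δλ )
  = atan2(+0.3125, +0.9432) = 18.33°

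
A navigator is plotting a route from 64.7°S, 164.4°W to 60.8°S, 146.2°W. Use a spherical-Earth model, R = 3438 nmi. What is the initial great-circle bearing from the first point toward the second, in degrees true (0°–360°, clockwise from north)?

θ = atan2( sin Δλ·cos φ₂ ,  cos φ₁ sin φ₂ − sin φ₁ cos φ₂ cos Δλ )
  = atan2(+0.1524, +0.0459) = 73.22°

73.2°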